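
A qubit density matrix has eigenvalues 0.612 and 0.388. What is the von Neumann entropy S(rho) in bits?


S = -p*log2(p) - (1-p)*log2(1-p)
p = 0.6120, 1-p = 0.3880
= -0.6120 * log2(0.6120) - 0.3880 * log2(0.3880)
= -(-0.4335) - (-0.5300)
= 0.9635

0.9635


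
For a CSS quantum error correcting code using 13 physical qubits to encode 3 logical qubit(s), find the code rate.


Code rate R = k/n
= 3/13
= 0.2308

0.2308


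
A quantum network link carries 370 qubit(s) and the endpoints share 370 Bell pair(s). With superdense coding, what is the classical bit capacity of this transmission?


Superdense coding allows 2 classical bits per shared entangled pair.
370 pair(s) -> 2 * 370 = 740 classical bits

740


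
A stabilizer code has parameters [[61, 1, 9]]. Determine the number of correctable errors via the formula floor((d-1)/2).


Code parameters: [[61, 1, 9]], distance d = 9.
Number of correctable errors = floor((d-1)/2)
= floor((9 - 1)/2)
= floor(8/2)
= 4

4


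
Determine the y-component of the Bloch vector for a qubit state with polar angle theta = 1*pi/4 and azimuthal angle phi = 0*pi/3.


theta = 0.7854, phi = 0.0000
r_y = sin(theta)*sin(phi) = 0.7071 * 0.0000
r_y = 0.0000

0.0000


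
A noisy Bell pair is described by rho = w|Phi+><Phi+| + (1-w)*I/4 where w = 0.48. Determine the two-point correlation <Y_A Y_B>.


|Phi+> = (|00> + |11>)/sqrt(2)
For the pure Bell state, <Y_A Y_B> = -1 (Bell-state Pauli correlator).
The maximally-mixed part I/4 has tr(I/4 * P tensor P) = 0 for any traceless Pauli P.
So <Y_A Y_B>_rho = w * (-1) + (1 - w) * 0
= 0.48 * (-1)
= -0.4800

-0.4800


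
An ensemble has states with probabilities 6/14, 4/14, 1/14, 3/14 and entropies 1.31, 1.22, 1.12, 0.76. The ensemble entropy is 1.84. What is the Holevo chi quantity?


chi = S(rho) - sum_i p_i * S(rho_i)
Weighted entropy = 6/14 * 1.31 + 4/14 * 1.22 + 1/14 * 1.12 + 3/14 * 0.76
= 1.1529
chi = 1.84 - 1.1529
= 0.6871

0.6871


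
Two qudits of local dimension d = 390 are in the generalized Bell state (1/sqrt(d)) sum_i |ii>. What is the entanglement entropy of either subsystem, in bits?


For a maximally entangled state in d x d:
S = log2(d) = log2(390)
= 8.6073

8.6073


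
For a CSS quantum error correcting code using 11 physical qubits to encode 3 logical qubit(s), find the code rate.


Code rate R = k/n
= 3/11
= 0.2727

0.2727


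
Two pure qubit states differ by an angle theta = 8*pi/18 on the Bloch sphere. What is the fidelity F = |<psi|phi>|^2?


For states separated by angle theta on Bloch sphere:
F = cos^2(theta/2)
theta = 8*pi/18 = 1.3963
theta/2 = 0.6981
cos(theta/2) = 0.7660
F = 0.5868

0.5868


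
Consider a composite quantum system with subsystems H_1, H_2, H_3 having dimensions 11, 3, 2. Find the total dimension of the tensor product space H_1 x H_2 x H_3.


dim(H_1 x H_2 x H_3) = 11 * 3 * 2
= 33 * 2
= 66

66


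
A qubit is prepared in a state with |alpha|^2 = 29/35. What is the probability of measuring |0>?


|alpha|^2 = 29/35 = 0.8286
|beta|^2 = 1 - 29/35 = 6/35 = 0.1714
P(|0>) = |alpha|^2 = 0.8286

0.8286


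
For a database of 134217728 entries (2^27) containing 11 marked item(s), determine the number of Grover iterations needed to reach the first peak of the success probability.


After j Grover iterations the success probability is P(j) = sin^2((2j+1)*theta), where sin(theta) = sqrt(k/N).
N = 2^27 = 134217728, k = 11
sin(theta) = sqrt(k/N) = 0.0002862802588
theta = arcsin(sqrt(k/N)) = 0.0002862802627 rad
P(j) reaches its first maximum when (2j+1)*theta is as close as possible to pi/2, i.e. j = round(pi/(4*theta) - 1/2).
pi/(4*theta) - 1/2 = 2742.9590
(For comparison, the common estimate pi/4 * sqrt(N/k) = 2743.4590; the exact maximiser is used here.)
Optimal iterations = 2743

2743


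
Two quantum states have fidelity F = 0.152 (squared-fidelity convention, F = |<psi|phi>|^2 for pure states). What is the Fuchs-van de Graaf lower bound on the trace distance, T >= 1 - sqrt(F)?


Fuchs-van de Graaf (squared-fidelity convention): 1 - sqrt(F) <= T <= sqrt(1 - F).
Lower bound: T >= 1 - sqrt(F)
sqrt(F) = sqrt(0.152) = 0.3899
T >= 1 - 0.3899
T >= 0.6101

0.6101


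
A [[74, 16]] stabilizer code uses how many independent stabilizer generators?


For an [[n,k]] stabilizer code:
Number of stabilizer generators = n - k
= 74 - 16
= 58

58


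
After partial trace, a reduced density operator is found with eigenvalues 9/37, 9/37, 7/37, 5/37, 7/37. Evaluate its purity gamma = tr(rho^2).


tr(rho^2) = sum of eigenvalues squared
= (9/37)^2 + (9/37)^2 + (7/37)^2 + (5/37)^2 + (7/37)^2
= (81 + 81 + 49 + 25 + 49) / 1369
= 285/1369
= 0.2082

0.2082


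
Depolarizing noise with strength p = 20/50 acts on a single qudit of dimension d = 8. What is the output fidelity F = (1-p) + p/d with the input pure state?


F = (1-p) + p/d
= (1 - 0.4000) + 0.4000/8
= 0.6000 + 0.0500
= 0.6500

0.6500


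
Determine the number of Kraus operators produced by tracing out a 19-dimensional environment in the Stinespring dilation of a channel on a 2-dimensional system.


Tracing out the environment in an orthonormal basis {|i>_E} gives Kraus operators K_i = <i|_E U |0>_E.
Number of Kraus operators = dim(H_env) = d_env
= 19

19


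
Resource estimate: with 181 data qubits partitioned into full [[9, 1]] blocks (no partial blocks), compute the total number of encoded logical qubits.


Each code block uses 9 physical qubits for 1 logical qubit(s).
Number of complete blocks = floor(181 / 9) = 20
Logical qubits = 20 * 1
= 20

20


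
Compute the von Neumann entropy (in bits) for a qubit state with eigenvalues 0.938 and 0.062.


S = -p*log2(p) - (1-p)*log2(1-p)
p = 0.9380, 1-p = 0.0620
= -0.9380 * log2(0.9380) - 0.0620 * log2(0.0620)
= -(-0.0866) - (-0.2487)
= 0.3353

0.3353


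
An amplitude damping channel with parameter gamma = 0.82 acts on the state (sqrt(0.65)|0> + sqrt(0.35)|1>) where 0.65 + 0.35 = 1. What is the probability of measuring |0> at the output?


For amplitude damping with parameter gamma on state sqrt(a)|0> + sqrt(b)|1>:
alpha^2 = 0.65, beta^2 = 0.35
P(|0>) = alpha^2 + gamma * beta^2
= 0.65 + 0.82 * 0.35
= 0.65 + 0.2870
= 0.9370

0.9370


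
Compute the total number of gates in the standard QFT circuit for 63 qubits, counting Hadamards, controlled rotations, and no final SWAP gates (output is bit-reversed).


Hadamard gates: 63
Controlled rotations: n*(n-1)/2 = 63*62/2 = 1953
SWAP gates: 0 (omitted)
Total = 63 + 1953
= 2016

2016


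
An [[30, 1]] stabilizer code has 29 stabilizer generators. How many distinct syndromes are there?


Each stabilizer generator gives a binary (+1 or -1) measurement outcome.
With 29 independent generators:
Total syndromes = 2^29
= 536870912

536870912


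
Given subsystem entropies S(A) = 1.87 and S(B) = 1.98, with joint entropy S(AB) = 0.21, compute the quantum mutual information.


I(A:B) = S(A) + S(B) - S(AB)
= 1.87 + 1.98 - 0.21
= 3.6400

3.6400


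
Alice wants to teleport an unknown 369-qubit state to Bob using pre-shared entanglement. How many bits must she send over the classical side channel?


Quantum teleportation requires 2 classical bits per qubit teleported.
369 qubit(s) -> 2 * 369 = 738 classical bits

738


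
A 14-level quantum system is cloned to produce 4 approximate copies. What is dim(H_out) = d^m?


Output space = H^(tensor 4) where dim(H) = 14
dim = 14^4
= 196 (after 2 factors)
= 2744 (after 3 factors)
= 38416 (after 4 factors)
= 38416

38416


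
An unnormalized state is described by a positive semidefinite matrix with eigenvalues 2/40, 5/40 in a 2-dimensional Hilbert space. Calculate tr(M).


tr(M) = sum of eigenvalues
= 2/40 + 5/40
= 7/40
= 0.1750

0.1750


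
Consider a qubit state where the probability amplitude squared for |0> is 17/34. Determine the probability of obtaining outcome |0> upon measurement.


|alpha|^2 = 17/34 = 0.5000
|beta|^2 = 1 - 17/34 = 17/34 = 0.5000
P(|0>) = |alpha|^2 = 0.5000

0.5000


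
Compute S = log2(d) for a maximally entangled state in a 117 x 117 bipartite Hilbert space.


For a maximally entangled state in d x d:
S = log2(d) = log2(117)
= 6.8704

6.8704


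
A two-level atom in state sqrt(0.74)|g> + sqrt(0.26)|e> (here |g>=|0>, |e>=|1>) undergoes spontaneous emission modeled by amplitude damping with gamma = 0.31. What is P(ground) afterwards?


For amplitude damping with parameter gamma on state sqrt(a)|0> + sqrt(b)|1>:
alpha^2 = 0.74, beta^2 = 0.26
P(|0>) = alpha^2 + gamma * beta^2
= 0.74 + 0.31 * 0.26
= 0.74 + 0.0806
= 0.8206

0.8206


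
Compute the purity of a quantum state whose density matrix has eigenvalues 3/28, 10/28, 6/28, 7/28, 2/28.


tr(rho^2) = sum of eigenvalues squared
= (3/28)^2 + (10/28)^2 + (6/28)^2 + (7/28)^2 + (2/28)^2
= (9 + 100 + 36 + 49 + 4) / 784
= 198/784
= 0.2526

0.2526


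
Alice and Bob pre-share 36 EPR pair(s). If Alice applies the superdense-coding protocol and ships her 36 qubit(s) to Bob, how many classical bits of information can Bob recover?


Superdense coding allows 2 classical bits per shared entangled pair.
36 pair(s) -> 2 * 36 = 72 classical bits

72


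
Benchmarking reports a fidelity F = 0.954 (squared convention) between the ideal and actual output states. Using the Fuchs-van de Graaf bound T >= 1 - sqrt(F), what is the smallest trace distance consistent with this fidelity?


Fuchs-van de Graaf (squared-fidelity convention): 1 - sqrt(F) <= T <= sqrt(1 - F).
Lower bound: T >= 1 - sqrt(F)
sqrt(F) = sqrt(0.954) = 0.9767
T >= 1 - 0.9767
T >= 0.0233

0.0233


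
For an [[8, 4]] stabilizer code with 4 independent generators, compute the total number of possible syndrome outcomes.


Each stabilizer generator gives a binary (+1 or -1) measurement outcome.
With 4 independent generators:
Total syndromes = 2^4
= 16

16


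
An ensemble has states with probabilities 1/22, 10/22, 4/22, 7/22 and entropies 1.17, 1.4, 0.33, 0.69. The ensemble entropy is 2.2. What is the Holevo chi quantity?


chi = S(rho) - sum_i p_i * S(rho_i)
Weighted entropy = 1/22 * 1.17 + 10/22 * 1.4 + 4/22 * 0.33 + 7/22 * 0.69
= 0.9691
chi = 2.2 - 0.9691
= 1.2309

1.2309


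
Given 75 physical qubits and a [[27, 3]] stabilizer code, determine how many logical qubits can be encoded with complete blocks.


Each code block uses 27 physical qubits for 3 logical qubit(s).
Number of complete blocks = floor(75 / 27) = 2
Logical qubits = 2 * 3
= 6

6


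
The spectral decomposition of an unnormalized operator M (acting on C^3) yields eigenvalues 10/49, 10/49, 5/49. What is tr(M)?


tr(M) = sum of eigenvalues
= 10/49 + 10/49 + 5/49
= 25/49
= 0.5102

0.5102


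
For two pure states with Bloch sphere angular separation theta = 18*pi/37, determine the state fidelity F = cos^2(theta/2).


For states separated by angle theta on Bloch sphere:
F = cos^2(theta/2)
theta = 18*pi/37 = 1.5283
theta/2 = 0.7642
cos(theta/2) = 0.7220
F = 0.5212

0.5212


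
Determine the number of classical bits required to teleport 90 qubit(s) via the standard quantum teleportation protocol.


Quantum teleportation requires 2 classical bits per qubit teleported.
90 qubit(s) -> 2 * 90 = 180 classical bits

180


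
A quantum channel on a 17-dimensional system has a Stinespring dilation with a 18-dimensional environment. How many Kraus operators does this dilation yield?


Tracing out the environment in an orthonormal basis {|i>_E} gives Kraus operators K_i = <i|_E U |0>_E.
Number of Kraus operators = dim(H_env) = d_env
= 18

18


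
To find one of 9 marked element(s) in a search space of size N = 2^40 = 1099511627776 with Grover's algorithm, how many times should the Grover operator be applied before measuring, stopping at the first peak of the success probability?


After j Grover iterations the success probability is P(j) = sin^2((2j+1)*theta), where sin(theta) = sqrt(k/N).
N = 2^40 = 1099511627776, k = 9
sin(theta) = sqrt(k/N) = 2.861022949e-06
theta = arcsin(sqrt(k/N)) = 2.861022949e-06 rad
P(j) reaches its first maximum when (2j+1)*theta is as close as possible to pi/2, i.e. j = round(pi/(4*theta) - 1/2).
pi/(4*theta) - 1/2 = 274516.0549
(For comparison, the common estimate pi/4 * sqrt(N/k) = 274516.5549; the exact maximiser is used here.)
Optimal iterations = 274516

274516


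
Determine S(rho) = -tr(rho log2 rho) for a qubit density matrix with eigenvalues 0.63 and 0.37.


S = -p*log2(p) - (1-p)*log2(1-p)
p = 0.6300, 1-p = 0.3700
= -0.6300 * log2(0.6300) - 0.3700 * log2(0.3700)
= -(-0.4199) - (-0.5307)
= 0.9507

0.9507


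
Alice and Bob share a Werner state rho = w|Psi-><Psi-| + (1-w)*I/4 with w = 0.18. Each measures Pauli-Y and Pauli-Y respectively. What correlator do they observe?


|Psi-> = (|01> - |10>)/sqrt(2)
For the pure Bell state, <Y_A Y_B> = -1 (Bell-state Pauli correlator).
The maximally-mixed part I/4 has tr(I/4 * P tensor P) = 0 for any traceless Pauli P.
So <Y_A Y_B>_rho = w * (-1) + (1 - w) * 0
= 0.18 * (-1)
= -0.1800

-0.1800


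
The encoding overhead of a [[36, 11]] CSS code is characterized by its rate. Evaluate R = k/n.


Code rate R = k/n
= 11/36
= 0.3056

0.3056


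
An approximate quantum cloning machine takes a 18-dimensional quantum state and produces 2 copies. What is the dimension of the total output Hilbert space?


Output space = H^(tensor 2) where dim(H) = 18
dim = 18^2
= 324

324


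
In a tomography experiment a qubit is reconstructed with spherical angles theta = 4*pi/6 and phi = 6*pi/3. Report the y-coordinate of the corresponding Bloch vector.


theta = 2.0944, phi = 6.2832
r_y = sin(theta)*sin(phi) = 0.8660 * 0.0000
r_y = 0.0000

0.0000


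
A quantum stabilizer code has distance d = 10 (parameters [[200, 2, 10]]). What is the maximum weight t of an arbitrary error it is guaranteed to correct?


Code parameters: [[200, 2, 10]], distance d = 10.
Number of correctable errors = floor((d-1)/2)
= floor((10 - 1)/2)
= floor(9/2)
= 4

4


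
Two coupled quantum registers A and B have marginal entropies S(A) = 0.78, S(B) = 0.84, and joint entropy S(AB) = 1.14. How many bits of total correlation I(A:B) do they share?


I(A:B) = S(A) + S(B) - S(AB)
= 0.78 + 0.84 - 1.14
= 0.4800

0.4800


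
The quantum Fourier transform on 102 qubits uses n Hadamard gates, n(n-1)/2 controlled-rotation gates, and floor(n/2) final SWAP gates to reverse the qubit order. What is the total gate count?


Hadamard gates: 102
Controlled rotations: n*(n-1)/2 = 102*101/2 = 5151
SWAP gates: floor(n/2) = floor(102/2) = 51
Total = 102 + 5151 + 51
= 5304

5304


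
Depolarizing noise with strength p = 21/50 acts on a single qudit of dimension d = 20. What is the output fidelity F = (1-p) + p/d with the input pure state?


F = (1-p) + p/d
= (1 - 0.4200) + 0.4200/20
= 0.5800 + 0.0210
= 0.6010

0.6010


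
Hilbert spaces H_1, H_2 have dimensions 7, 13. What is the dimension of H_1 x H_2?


dim(H_1 x H_2) = 7 * 13
= 91

91


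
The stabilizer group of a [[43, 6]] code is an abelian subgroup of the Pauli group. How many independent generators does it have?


For an [[n,k]] stabilizer code:
Number of stabilizer generators = n - k
= 43 - 6
= 37

37


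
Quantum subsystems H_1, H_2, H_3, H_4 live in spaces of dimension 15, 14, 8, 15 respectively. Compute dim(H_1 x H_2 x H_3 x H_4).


dim(H_1 x H_2 x H_3 x H_4) = 15 * 14 * 8 * 15
= 210 * 8 * 15
= 1680 * 15
= 25200

25200


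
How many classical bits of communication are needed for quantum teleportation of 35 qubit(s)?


Quantum teleportation requires 2 classical bits per qubit teleported.
35 qubit(s) -> 2 * 35 = 70 classical bits

70


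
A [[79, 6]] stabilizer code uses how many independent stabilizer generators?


For an [[n,k]] stabilizer code:
Number of stabilizer generators = n - k
= 79 - 6
= 73

73


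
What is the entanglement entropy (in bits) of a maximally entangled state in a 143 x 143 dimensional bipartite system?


For a maximally entangled state in d x d:
S = log2(d) = log2(143)
= 7.1599

7.1599


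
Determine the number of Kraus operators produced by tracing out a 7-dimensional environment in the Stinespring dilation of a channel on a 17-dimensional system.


Tracing out the environment in an orthonormal basis {|i>_E} gives Kraus operators K_i = <i|_E U |0>_E.
Number of Kraus operators = dim(H_env) = d_env
= 7

7


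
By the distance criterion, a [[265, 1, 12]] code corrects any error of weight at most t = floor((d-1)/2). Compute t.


Code parameters: [[265, 1, 12]], distance d = 12.
Number of correctable errors = floor((d-1)/2)
= floor((12 - 1)/2)
= floor(11/2)
= 5

5


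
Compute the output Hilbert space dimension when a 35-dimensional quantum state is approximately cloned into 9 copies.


Output space = H^(tensor 9) where dim(H) = 35
dim = 35^9
= 1225 (after 2 factors)
= 42875 (after 3 factors)
= 1500625 (after 4 factors)
= 52521875 (after 5 factors)
= 1838265625 (after 6 factors)
= 64339296875 (after 7 factors)
= 2251875390625 (after 8 factors)
= 78815638671875 (after 9 factors)
= 78815638671875

78815638671875


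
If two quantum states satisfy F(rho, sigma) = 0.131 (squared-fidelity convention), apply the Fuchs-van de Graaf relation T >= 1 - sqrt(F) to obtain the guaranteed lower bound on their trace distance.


Fuchs-van de Graaf (squared-fidelity convention): 1 - sqrt(F) <= T <= sqrt(1 - F).
Lower bound: T >= 1 - sqrt(F)
sqrt(F) = sqrt(0.131) = 0.3619
T >= 1 - 0.3619
T >= 0.6381

0.6381


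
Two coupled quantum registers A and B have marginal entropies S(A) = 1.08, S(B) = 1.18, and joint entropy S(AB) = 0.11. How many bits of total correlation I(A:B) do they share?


I(A:B) = S(A) + S(B) - S(AB)
= 1.08 + 1.18 - 0.11
= 2.1500

2.1500


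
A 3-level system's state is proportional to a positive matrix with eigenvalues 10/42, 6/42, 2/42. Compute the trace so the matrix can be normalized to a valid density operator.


tr(M) = sum of eigenvalues
= 10/42 + 6/42 + 2/42
= 18/42
= 0.4286

0.4286


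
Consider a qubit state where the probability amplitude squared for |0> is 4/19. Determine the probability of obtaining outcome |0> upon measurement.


|alpha|^2 = 4/19 = 0.2105
|beta|^2 = 1 - 4/19 = 15/19 = 0.7895
P(|0>) = |alpha|^2 = 0.2105

0.2105


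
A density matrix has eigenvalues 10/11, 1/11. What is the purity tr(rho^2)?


tr(rho^2) = sum of eigenvalues squared
= (10/11)^2 + (1/11)^2
= (100 + 1) / 121
= 101/121
= 0.8347

0.8347


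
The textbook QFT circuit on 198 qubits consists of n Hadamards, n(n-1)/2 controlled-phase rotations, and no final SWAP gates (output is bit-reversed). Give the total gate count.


Hadamard gates: 198
Controlled rotations: n*(n-1)/2 = 198*197/2 = 19503
SWAP gates: 0 (omitted)
Total = 198 + 19503
= 19701

19701


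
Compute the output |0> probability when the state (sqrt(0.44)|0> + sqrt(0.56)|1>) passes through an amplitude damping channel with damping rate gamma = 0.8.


For amplitude damping with parameter gamma on state sqrt(a)|0> + sqrt(b)|1>:
alpha^2 = 0.44, beta^2 = 0.56
P(|0>) = alpha^2 + gamma * beta^2
= 0.44 + 0.8 * 0.56
= 0.44 + 0.4480
= 0.8880

0.8880


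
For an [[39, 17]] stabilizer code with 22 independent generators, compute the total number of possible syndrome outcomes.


Each stabilizer generator gives a binary (+1 or -1) measurement outcome.
With 22 independent generators:
Total syndromes = 2^22
= 4194304

4194304


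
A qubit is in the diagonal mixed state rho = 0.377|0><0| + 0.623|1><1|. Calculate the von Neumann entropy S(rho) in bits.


S = -p*log2(p) - (1-p)*log2(1-p)
p = 0.3770, 1-p = 0.6230
= -0.3770 * log2(0.3770) - 0.6230 * log2(0.6230)
= -(-0.5306) - (-0.4253)
= 0.9559

0.9559


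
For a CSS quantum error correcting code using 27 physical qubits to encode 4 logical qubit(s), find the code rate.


Code rate R = k/n
= 4/27
= 0.1481

0.1481


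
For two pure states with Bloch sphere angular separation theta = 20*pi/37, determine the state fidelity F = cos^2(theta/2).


For states separated by angle theta on Bloch sphere:
F = cos^2(theta/2)
theta = 20*pi/37 = 1.6982
theta/2 = 0.8491
cos(theta/2) = 0.6607
F = 0.4365

0.4365


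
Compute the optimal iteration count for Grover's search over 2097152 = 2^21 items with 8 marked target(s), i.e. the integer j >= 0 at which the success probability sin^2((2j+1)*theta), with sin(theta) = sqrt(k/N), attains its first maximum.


After j Grover iterations the success probability is P(j) = sin^2((2j+1)*theta), where sin(theta) = sqrt(k/N).
N = 2^21 = 2097152, k = 8
sin(theta) = sqrt(k/N) = 0.001953125
theta = arcsin(sqrt(k/N)) = 0.001953126242 rad
P(j) reaches its first maximum when (2j+1)*theta is as close as possible to pi/2, i.e. j = round(pi/(4*theta) - 1/2).
pi/(4*theta) - 1/2 = 401.6236
(For comparison, the common estimate pi/4 * sqrt(N/k) = 402.1239; the exact maximiser is used here.)
Optimal iterations = 402

402


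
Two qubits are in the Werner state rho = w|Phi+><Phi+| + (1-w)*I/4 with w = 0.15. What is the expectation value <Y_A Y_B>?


|Phi+> = (|00> + |11>)/sqrt(2)
For the pure Bell state, <Y_A Y_B> = -1 (Bell-state Pauli correlator).
The maximally-mixed part I/4 has tr(I/4 * P tensor P) = 0 for any traceless Pauli P.
So <Y_A Y_B>_rho = w * (-1) + (1 - w) * 0
= 0.15 * (-1)
= -0.1500

-0.1500


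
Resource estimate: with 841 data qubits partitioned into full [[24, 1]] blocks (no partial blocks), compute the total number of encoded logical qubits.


Each code block uses 24 physical qubits for 1 logical qubit(s).
Number of complete blocks = floor(841 / 24) = 35
Logical qubits = 35 * 1
= 35

35


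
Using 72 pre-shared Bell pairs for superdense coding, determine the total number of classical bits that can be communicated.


Superdense coding allows 2 classical bits per shared entangled pair.
72 pair(s) -> 2 * 72 = 144 classical bits

144


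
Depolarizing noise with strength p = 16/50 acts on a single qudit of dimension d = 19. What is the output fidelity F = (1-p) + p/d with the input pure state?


F = (1-p) + p/d
= (1 - 0.3200) + 0.3200/19
= 0.6800 + 0.0168
= 0.6968

0.6968


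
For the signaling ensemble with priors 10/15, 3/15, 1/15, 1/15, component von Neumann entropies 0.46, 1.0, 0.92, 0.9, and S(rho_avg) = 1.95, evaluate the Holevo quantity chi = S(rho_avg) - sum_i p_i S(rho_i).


chi = S(rho) - sum_i p_i * S(rho_i)
Weighted entropy = 10/15 * 0.46 + 3/15 * 1.0 + 1/15 * 0.92 + 1/15 * 0.9
= 0.6280
chi = 1.95 - 0.6280
= 1.3220

1.3220


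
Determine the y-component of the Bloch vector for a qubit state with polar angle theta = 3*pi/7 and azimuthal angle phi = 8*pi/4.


theta = 1.3464, phi = 6.2832
r_y = sin(theta)*sin(phi) = 0.9749 * 0.0000
r_y = 0.0000

0.0000


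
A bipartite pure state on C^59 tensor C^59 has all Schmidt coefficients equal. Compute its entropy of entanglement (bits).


For a maximally entangled state in d x d:
S = log2(d) = log2(59)
= 5.8826

5.8826


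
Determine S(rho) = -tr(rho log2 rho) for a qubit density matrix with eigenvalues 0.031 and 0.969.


S = -p*log2(p) - (1-p)*log2(1-p)
p = 0.0310, 1-p = 0.9690
= -0.0310 * log2(0.0310) - 0.9690 * log2(0.9690)
= -(-0.1554) - (-0.0440)
= 0.1994

0.1994


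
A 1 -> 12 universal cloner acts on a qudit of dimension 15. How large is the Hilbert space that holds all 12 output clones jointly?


Output space = H^(tensor 12) where dim(H) = 15
dim = 15^12
= 225 (after 2 factors)
= 3375 (after 3 factors)
= 50625 (after 4 factors)
= 759375 (after 5 factors)
= 11390625 (after 6 factors)
= 170859375 (after 7 factors)
= 2562890625 (after 8 factors)
= 38443359375 (after 9 factors)
= 576650390625 (after 10 factors)
= 8649755859375 (after 11 factors)
= 129746337890625 (after 12 factors)
= 129746337890625

129746337890625


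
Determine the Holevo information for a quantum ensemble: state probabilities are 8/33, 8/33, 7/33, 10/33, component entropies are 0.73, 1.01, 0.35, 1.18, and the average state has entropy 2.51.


chi = S(rho) - sum_i p_i * S(rho_i)
Weighted entropy = 8/33 * 0.73 + 8/33 * 1.01 + 7/33 * 0.35 + 10/33 * 1.18
= 0.8536
chi = 2.51 - 0.8536
= 1.6564

1.6564


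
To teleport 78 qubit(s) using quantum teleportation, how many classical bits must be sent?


Quantum teleportation requires 2 classical bits per qubit teleported.
78 qubit(s) -> 2 * 78 = 156 classical bits

156


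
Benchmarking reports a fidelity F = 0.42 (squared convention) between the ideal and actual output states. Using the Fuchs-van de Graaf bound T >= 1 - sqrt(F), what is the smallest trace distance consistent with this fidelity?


Fuchs-van de Graaf (squared-fidelity convention): 1 - sqrt(F) <= T <= sqrt(1 - F).
Lower bound: T >= 1 - sqrt(F)
sqrt(F) = sqrt(0.42) = 0.6481
T >= 1 - 0.6481
T >= 0.3519

0.3519


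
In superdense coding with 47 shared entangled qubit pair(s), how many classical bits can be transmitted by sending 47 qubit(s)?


Superdense coding allows 2 classical bits per shared entangled pair.
47 pair(s) -> 2 * 47 = 94 classical bits

94


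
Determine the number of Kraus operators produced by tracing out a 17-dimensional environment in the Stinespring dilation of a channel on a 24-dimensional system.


Tracing out the environment in an orthonormal basis {|i>_E} gives Kraus operators K_i = <i|_E U |0>_E.
Number of Kraus operators = dim(H_env) = d_env
= 17

17


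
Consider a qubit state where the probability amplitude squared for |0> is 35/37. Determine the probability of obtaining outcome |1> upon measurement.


|alpha|^2 = 35/37 = 0.9459
|beta|^2 = 1 - 35/37 = 2/37 = 0.0541
P(|1>) = |beta|^2 = 0.0541

0.0541


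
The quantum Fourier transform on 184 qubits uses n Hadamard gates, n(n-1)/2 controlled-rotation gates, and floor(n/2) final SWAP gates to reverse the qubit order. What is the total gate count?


Hadamard gates: 184
Controlled rotations: n*(n-1)/2 = 184*183/2 = 16836
SWAP gates: floor(n/2) = floor(184/2) = 92
Total = 184 + 16836 + 92
= 17112

17112


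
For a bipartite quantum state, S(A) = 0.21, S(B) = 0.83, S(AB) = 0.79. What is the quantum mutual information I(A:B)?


I(A:B) = S(A) + S(B) - S(AB)
= 0.21 + 0.83 - 0.79
= 0.2500

0.2500


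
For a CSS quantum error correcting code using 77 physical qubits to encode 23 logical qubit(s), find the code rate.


Code rate R = k/n
= 23/77
= 0.2987

0.2987


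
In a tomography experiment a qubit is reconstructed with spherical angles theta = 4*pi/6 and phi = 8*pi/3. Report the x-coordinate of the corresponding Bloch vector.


theta = 2.0944, phi = 8.3776
r_x = sin(theta)*cos(phi) = 0.8660 * -0.5000
r_x = -0.4330

-0.4330


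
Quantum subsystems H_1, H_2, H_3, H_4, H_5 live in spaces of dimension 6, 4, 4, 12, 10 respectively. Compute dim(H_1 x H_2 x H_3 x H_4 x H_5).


dim(H_1 x H_2 x H_3 x H_4 x H_5) = 6 * 4 * 4 * 12 * 10
= 24 * 4 * 12 * 10
= 96 * 12 * 10
= 1152 * 10
= 11520

11520


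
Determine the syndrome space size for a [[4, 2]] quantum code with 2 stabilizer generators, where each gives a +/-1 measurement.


Each stabilizer generator gives a binary (+1 or -1) measurement outcome.
With 2 independent generators:
Total syndromes = 2^2
= 4

4


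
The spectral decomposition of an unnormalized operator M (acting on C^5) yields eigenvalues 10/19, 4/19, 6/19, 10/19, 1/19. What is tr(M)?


tr(M) = sum of eigenvalues
= 10/19 + 4/19 + 6/19 + 10/19 + 1/19
= 31/19
= 1.6316

1.6316


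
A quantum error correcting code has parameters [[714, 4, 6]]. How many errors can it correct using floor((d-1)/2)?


Code parameters: [[714, 4, 6]], distance d = 6.
Number of correctable errors = floor((d-1)/2)
= floor((6 - 1)/2)
= floor(5/2)
= 2

2


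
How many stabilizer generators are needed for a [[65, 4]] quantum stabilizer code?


For an [[n,k]] stabilizer code:
Number of stabilizer generators = n - k
= 65 - 4
= 61

61


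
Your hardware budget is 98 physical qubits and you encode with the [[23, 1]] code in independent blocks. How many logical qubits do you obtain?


Each code block uses 23 physical qubits for 1 logical qubit(s).
Number of complete blocks = floor(98 / 23) = 4
Logical qubits = 4 * 1
= 4

4


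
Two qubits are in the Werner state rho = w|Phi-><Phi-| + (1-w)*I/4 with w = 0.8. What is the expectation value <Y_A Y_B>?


|Phi-> = (|00> - |11>)/sqrt(2)
For the pure Bell state, <Y_A Y_B> = +1 (Bell-state Pauli correlator).
The maximally-mixed part I/4 has tr(I/4 * P tensor P) = 0 for any traceless Pauli P.
So <Y_A Y_B>_rho = w * (+1) + (1 - w) * 0
= 0.8 * (+1)
= 0.8000

0.8000


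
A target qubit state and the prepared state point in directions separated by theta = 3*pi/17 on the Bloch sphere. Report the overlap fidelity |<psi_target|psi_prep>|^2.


For states separated by angle theta on Bloch sphere:
F = cos^2(theta/2)
theta = 3*pi/17 = 0.5544
theta/2 = 0.2772
cos(theta/2) = 0.9618
F = 0.9251

0.9251


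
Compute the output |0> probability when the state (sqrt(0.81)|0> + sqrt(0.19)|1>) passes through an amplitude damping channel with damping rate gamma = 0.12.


For amplitude damping with parameter gamma on state sqrt(a)|0> + sqrt(b)|1>:
alpha^2 = 0.81, beta^2 = 0.19
P(|0>) = alpha^2 + gamma * beta^2
= 0.81 + 0.12 * 0.19
= 0.81 + 0.0228
= 0.8328

0.8328


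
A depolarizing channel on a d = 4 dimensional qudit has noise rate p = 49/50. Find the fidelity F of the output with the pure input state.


F = (1-p) + p/d
= (1 - 0.9800) + 0.9800/4
= 0.0200 + 0.2450
= 0.2650

0.2650


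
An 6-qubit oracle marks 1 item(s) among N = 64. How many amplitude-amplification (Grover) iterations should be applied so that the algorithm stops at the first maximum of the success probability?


After j Grover iterations the success probability is P(j) = sin^2((2j+1)*theta), where sin(theta) = sqrt(k/N).
N = 2^6 = 64, k = 1
sin(theta) = sqrt(k/N) = 0.125
theta = arcsin(sqrt(k/N)) = 0.1253278312 rad
P(j) reaches its first maximum when (2j+1)*theta is as close as possible to pi/2, i.e. j = round(pi/(4*theta) - 1/2).
pi/(4*theta) - 1/2 = 5.7667
(For comparison, the common estimate pi/4 * sqrt(N/k) = 6.2832; the exact maximiser is used here.)
Optimal iterations = 6

6


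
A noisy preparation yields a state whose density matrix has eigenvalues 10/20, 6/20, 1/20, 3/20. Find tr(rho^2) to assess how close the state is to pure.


tr(rho^2) = sum of eigenvalues squared
= (10/20)^2 + (6/20)^2 + (1/20)^2 + (3/20)^2
= (100 + 36 + 1 + 9) / 400
= 146/400
= 0.3650

0.3650


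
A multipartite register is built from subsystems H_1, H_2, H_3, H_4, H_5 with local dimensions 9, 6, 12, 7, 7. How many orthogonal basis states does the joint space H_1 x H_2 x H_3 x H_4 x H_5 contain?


dim(H_1 x H_2 x H_3 x H_4 x H_5) = 9 * 6 * 12 * 7 * 7
= 54 * 12 * 7 * 7
= 648 * 7 * 7
= 4536 * 7
= 31752

31752


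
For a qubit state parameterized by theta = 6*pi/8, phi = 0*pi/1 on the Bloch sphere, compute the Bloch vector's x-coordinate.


theta = 2.3562, phi = 0.0000
r_x = sin(theta)*cos(phi) = 0.7071 * 1.0000
r_x = 0.7071

0.7071


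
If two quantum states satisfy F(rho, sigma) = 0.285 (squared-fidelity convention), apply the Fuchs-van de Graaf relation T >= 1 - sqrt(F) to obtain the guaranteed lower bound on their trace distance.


Fuchs-van de Graaf (squared-fidelity convention): 1 - sqrt(F) <= T <= sqrt(1 - F).
Lower bound: T >= 1 - sqrt(F)
sqrt(F) = sqrt(0.285) = 0.5339
T >= 1 - 0.5339
T >= 0.4661

0.4661


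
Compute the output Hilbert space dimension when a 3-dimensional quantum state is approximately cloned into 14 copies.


Output space = H^(tensor 14) where dim(H) = 3
dim = 3^14
= 9 (after 2 factors)
= 27 (after 3 factors)
= 81 (after 4 factors)
= 243 (after 5 factors)
= 729 (after 6 factors)
= 2187 (after 7 factors)
= 6561 (after 8 factors)
= 19683 (after 9 factors)
= 59049 (after 10 factors)
= 177147 (after 11 factors)
= 531441 (after 12 factors)
= 1594323 (after 13 factors)
= 4782969 (after 14 factors)
= 4782969

4782969


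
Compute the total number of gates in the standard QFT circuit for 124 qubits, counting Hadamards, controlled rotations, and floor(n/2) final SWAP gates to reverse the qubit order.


Hadamard gates: 124
Controlled rotations: n*(n-1)/2 = 124*123/2 = 7626
SWAP gates: floor(n/2) = floor(124/2) = 62
Total = 124 + 7626 + 62
= 7812

7812


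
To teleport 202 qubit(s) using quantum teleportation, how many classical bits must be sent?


Quantum teleportation requires 2 classical bits per qubit teleported.
202 qubit(s) -> 2 * 202 = 404 classical bits

404


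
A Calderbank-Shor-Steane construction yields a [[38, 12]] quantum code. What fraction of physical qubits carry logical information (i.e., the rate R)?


Code rate R = k/n
= 12/38
= 0.3158

0.3158


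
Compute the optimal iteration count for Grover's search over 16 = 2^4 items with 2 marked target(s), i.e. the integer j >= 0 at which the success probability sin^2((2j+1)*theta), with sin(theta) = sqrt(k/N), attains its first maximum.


After j Grover iterations the success probability is P(j) = sin^2((2j+1)*theta), where sin(theta) = sqrt(k/N).
N = 2^4 = 16, k = 2
sin(theta) = sqrt(k/N) = 0.3535533906
theta = arcsin(sqrt(k/N)) = 0.3613671239 rad
P(j) reaches its first maximum when (2j+1)*theta is as close as possible to pi/2, i.e. j = round(pi/(4*theta) - 1/2).
pi/(4*theta) - 1/2 = 1.6734
(For comparison, the common estimate pi/4 * sqrt(N/k) = 2.2214; the exact maximiser is used here.)
Optimal iterations = 2

2


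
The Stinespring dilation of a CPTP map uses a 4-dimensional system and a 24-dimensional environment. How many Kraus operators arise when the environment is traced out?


Tracing out the environment in an orthonormal basis {|i>_E} gives Kraus operators K_i = <i|_E U |0>_E.
Number of Kraus operators = dim(H_env) = d_env
= 24

24


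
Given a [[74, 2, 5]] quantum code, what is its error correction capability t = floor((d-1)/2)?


Code parameters: [[74, 2, 5]], distance d = 5.
Number of correctable errors = floor((d-1)/2)
= floor((5 - 1)/2)
= floor(4/2)
= 2

2


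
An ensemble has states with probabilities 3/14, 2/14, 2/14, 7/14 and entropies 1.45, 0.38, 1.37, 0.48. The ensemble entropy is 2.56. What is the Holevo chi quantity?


chi = S(rho) - sum_i p_i * S(rho_i)
Weighted entropy = 3/14 * 1.45 + 2/14 * 0.38 + 2/14 * 1.37 + 7/14 * 0.48
= 0.8007
chi = 2.56 - 0.8007
= 1.7593

1.7593


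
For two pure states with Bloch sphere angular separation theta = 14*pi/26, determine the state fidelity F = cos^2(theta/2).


For states separated by angle theta on Bloch sphere:
F = cos^2(theta/2)
theta = 14*pi/26 = 1.6916
theta/2 = 0.8458
cos(theta/2) = 0.6631
F = 0.4397

0.4397


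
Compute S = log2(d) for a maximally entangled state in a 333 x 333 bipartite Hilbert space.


For a maximally entangled state in d x d:
S = log2(d) = log2(333)
= 8.3794

8.3794


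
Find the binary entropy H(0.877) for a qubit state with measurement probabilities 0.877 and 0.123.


S = -p*log2(p) - (1-p)*log2(1-p)
p = 0.8770, 1-p = 0.1230
= -0.8770 * log2(0.8770) - 0.1230 * log2(0.1230)
= -(-0.1661) - (-0.3719)
= 0.5379

0.5379


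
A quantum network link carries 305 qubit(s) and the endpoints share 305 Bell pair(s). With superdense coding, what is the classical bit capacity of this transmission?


Superdense coding allows 2 classical bits per shared entangled pair.
305 pair(s) -> 2 * 305 = 610 classical bits

610


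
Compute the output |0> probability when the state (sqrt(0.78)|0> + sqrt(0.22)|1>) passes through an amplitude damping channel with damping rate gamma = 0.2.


For amplitude damping with parameter gamma on state sqrt(a)|0> + sqrt(b)|1>:
alpha^2 = 0.78, beta^2 = 0.22
P(|0>) = alpha^2 + gamma * beta^2
= 0.78 + 0.2 * 0.22
= 0.78 + 0.0440
= 0.8240

0.8240


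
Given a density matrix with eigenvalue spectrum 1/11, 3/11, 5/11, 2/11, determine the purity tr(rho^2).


tr(rho^2) = sum of eigenvalues squared
= (1/11)^2 + (3/11)^2 + (5/11)^2 + (2/11)^2
= (1 + 9 + 25 + 4) / 121
= 39/121
= 0.3223

0.3223


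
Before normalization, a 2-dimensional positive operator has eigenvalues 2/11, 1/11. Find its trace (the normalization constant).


tr(M) = sum of eigenvalues
= 2/11 + 1/11
= 3/11
= 0.2727

0.2727


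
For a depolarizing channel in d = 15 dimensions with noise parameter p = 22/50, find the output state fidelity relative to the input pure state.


F = (1-p) + p/d
= (1 - 0.4400) + 0.4400/15
= 0.5600 + 0.0293
= 0.5893

0.5893


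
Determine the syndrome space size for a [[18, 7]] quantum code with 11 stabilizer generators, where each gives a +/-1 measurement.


Each stabilizer generator gives a binary (+1 or -1) measurement outcome.
With 11 independent generators:
Total syndromes = 2^11
= 2048

2048


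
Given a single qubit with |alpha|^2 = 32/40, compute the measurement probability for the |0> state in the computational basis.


|alpha|^2 = 32/40 = 0.8000
|beta|^2 = 1 - 32/40 = 8/40 = 0.2000
P(|0>) = |alpha|^2 = 0.8000

0.8000


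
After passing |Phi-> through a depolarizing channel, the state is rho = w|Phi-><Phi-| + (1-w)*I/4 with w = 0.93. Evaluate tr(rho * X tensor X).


|Phi-> = (|00> - |11>)/sqrt(2)
For the pure Bell state, <X_A X_B> = -1 (Bell-state Pauli correlator).
The maximally-mixed part I/4 has tr(I/4 * P tensor P) = 0 for any traceless Pauli P.
So <X_A X_B>_rho = w * (-1) + (1 - w) * 0
= 0.93 * (-1)
= -0.9300

-0.9300


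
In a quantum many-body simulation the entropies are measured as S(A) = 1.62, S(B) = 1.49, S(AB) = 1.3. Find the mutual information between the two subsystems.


I(A:B) = S(A) + S(B) - S(AB)
= 1.62 + 1.49 - 1.3
= 1.8100

1.8100


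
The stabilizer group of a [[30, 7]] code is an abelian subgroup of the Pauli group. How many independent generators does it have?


For an [[n,k]] stabilizer code:
Number of stabilizer generators = n - k
= 30 - 7
= 23

23


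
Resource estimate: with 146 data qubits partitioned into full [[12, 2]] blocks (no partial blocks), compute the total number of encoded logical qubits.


Each code block uses 12 physical qubits for 2 logical qubit(s).
Number of complete blocks = floor(146 / 12) = 12
Logical qubits = 12 * 2
= 24

24


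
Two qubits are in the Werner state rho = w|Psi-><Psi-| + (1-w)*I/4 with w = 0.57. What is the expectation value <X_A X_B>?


|Psi-> = (|01> - |10>)/sqrt(2)
For the pure Bell state, <X_A X_B> = -1 (Bell-state Pauli correlator).
The maximally-mixed part I/4 has tr(I/4 * P tensor P) = 0 for any traceless Pauli P.
So <X_A X_B>_rho = w * (-1) + (1 - w) * 0
= 0.57 * (-1)
= -0.5700

-0.5700


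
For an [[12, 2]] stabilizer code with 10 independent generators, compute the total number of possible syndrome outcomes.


Each stabilizer generator gives a binary (+1 or -1) measurement outcome.
With 10 independent generators:
Total syndromes = 2^10
= 1024

1024


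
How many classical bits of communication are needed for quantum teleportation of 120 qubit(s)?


Quantum teleportation requires 2 classical bits per qubit teleported.
120 qubit(s) -> 2 * 120 = 240 classical bits

240


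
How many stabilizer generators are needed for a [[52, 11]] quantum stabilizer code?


For an [[n,k]] stabilizer code:
Number of stabilizer generators = n - k
= 52 - 11
= 41

41


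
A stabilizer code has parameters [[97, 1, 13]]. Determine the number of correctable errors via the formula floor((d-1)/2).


Code parameters: [[97, 1, 13]], distance d = 13.
Number of correctable errors = floor((d-1)/2)
= floor((13 - 1)/2)
= floor(12/2)
= 6

6


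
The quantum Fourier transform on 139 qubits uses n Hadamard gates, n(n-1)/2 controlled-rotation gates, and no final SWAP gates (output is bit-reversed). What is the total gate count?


Hadamard gates: 139
Controlled rotations: n*(n-1)/2 = 139*138/2 = 9591
SWAP gates: 0 (omitted)
Total = 139 + 9591
= 9730

9730


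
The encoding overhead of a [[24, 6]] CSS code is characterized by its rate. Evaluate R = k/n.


Code rate R = k/n
= 6/24
= 0.2500

0.2500
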